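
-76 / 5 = -15.20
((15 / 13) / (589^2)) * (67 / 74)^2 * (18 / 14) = 606015 / 172876285036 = 0.00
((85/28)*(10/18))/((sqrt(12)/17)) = 7225*sqrt(3)/1512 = 8.28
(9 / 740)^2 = 81 / 547600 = 0.00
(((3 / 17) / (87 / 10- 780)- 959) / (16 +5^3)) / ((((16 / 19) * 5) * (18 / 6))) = -0.54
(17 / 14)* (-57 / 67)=-969 / 938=-1.03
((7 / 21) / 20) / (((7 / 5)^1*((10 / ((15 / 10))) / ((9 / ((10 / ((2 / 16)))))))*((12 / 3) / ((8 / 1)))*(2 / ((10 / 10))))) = 9 / 44800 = 0.00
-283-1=-284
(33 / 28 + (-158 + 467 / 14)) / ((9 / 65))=-224705 / 252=-891.69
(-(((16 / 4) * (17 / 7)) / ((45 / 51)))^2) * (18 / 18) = -1336336 / 11025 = -121.21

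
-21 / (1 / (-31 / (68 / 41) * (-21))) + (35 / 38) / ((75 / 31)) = -159738257 / 19380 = -8242.43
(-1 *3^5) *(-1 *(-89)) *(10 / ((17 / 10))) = -127217.65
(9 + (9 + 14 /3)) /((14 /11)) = 374 /21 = 17.81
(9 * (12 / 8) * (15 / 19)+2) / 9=481 / 342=1.41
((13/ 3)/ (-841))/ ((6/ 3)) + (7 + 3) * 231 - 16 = 11575511/ 5046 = 2294.00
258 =258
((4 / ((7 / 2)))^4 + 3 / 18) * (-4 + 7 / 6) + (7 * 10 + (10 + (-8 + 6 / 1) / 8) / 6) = 11464739 / 172872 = 66.32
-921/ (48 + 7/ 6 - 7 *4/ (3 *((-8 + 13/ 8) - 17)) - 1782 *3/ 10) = 5166810/ 2721041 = 1.90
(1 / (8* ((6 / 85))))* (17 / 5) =289 / 48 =6.02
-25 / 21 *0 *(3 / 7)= 0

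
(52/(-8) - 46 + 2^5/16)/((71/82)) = -4141/71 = -58.32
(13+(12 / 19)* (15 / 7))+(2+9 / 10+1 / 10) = 2308 / 133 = 17.35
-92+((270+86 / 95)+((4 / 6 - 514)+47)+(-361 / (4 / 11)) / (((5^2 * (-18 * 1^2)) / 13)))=-8849203 / 34200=-258.75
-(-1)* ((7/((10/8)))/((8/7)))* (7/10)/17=343/1700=0.20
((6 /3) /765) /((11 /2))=4 /8415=0.00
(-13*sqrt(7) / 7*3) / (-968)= 0.02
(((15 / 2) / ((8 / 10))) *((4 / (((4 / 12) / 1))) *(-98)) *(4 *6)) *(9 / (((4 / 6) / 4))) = -14288400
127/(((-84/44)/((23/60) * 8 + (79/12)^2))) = -46677961/15120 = -3087.17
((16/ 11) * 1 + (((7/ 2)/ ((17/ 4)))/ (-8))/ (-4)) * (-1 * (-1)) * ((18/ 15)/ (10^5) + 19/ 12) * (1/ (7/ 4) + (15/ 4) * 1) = 10.13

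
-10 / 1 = -10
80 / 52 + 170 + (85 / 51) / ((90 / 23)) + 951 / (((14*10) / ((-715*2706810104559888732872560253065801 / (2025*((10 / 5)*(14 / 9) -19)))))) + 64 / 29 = 415913359867518526170257318507715475433 / 1017900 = 408599430069278442057429300000000.00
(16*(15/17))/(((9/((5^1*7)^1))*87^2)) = 2800/386019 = 0.01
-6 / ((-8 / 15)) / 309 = 15 / 412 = 0.04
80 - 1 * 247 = -167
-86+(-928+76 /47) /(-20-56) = -65913 /893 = -73.81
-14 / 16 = -7 / 8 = -0.88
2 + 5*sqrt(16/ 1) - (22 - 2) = 2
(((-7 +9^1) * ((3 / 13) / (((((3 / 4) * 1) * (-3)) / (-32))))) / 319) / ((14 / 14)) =256 / 12441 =0.02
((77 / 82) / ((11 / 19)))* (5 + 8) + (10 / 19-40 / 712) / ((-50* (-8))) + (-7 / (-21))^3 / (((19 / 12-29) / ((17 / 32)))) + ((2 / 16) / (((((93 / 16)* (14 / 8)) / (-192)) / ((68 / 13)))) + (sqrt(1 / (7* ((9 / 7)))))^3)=174354415689481 / 19855560881520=8.78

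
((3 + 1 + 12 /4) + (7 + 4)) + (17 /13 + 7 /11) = 2852 /143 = 19.94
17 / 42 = 0.40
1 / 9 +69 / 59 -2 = -382 / 531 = -0.72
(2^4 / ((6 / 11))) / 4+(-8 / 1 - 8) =-26 / 3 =-8.67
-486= -486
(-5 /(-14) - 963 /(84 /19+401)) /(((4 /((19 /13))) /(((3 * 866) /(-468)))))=1790548961 /437407152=4.09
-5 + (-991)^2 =982076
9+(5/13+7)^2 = 10737/169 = 63.53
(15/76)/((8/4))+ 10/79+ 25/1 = 302905/12008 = 25.23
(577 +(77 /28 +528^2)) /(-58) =-1117455 /232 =-4816.62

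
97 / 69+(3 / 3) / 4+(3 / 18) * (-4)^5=-15549 / 92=-169.01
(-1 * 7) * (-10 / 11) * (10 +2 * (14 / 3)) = 4060 / 33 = 123.03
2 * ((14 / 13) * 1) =28 / 13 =2.15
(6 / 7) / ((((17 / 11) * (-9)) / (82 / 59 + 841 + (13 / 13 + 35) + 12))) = -385242 / 7021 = -54.87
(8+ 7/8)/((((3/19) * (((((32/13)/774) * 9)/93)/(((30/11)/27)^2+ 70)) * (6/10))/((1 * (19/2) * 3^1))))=761922480114575/1254528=607337963.05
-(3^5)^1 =-243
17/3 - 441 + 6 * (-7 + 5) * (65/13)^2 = -2206/3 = -735.33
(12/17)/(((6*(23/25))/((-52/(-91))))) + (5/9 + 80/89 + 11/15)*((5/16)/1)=13272397/17538696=0.76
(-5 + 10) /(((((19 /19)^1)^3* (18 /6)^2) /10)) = 50 /9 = 5.56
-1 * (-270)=270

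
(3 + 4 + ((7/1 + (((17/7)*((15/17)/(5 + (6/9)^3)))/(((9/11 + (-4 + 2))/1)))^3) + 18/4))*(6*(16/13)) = 2933960292912/21522741331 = 136.32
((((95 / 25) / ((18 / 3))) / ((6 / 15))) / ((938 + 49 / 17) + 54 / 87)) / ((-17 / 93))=-0.01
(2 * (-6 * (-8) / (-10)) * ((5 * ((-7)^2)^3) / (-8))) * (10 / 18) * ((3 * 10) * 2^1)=23529800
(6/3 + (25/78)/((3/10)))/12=359/1404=0.26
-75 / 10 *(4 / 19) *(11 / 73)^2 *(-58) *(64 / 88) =153120 / 101251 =1.51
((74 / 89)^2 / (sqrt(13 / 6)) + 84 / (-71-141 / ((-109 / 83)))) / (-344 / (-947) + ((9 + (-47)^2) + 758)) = 1296443 * sqrt(78) / 72560336342 + 2167683 / 2793248456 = 0.00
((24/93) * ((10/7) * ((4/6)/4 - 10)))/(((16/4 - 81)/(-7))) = -2360/7161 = -0.33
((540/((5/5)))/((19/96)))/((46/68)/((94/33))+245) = 165680640/14891801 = 11.13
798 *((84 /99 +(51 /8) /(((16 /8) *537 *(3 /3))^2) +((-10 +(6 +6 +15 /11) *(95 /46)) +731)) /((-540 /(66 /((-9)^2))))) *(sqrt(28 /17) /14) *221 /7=-48019166417833 *sqrt(119) /200566406880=-2611.74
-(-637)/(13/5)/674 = 245/674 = 0.36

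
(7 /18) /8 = 7 /144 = 0.05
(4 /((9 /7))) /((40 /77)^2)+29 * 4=459103 /3600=127.53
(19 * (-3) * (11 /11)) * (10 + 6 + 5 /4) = -3933 /4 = -983.25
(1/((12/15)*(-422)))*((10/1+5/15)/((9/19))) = -2945/45576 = -0.06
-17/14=-1.21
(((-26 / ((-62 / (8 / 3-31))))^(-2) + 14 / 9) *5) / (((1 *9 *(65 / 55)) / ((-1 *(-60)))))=755576404 / 17143191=44.07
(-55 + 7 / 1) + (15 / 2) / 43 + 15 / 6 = -45.33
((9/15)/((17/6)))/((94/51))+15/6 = 1229/470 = 2.61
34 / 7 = 4.86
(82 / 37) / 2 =41 / 37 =1.11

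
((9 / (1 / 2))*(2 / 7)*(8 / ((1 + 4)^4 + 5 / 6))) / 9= 192 / 26285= 0.01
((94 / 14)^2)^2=4879681 / 2401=2032.35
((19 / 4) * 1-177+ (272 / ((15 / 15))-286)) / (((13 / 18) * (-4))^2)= -22.32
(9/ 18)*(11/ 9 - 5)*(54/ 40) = -51/ 20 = -2.55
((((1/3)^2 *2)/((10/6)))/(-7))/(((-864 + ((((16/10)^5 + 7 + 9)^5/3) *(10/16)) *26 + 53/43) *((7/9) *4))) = -4613399505615234375/53196724250541206866407107294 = -0.00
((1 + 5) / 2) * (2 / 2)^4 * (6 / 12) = 3 / 2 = 1.50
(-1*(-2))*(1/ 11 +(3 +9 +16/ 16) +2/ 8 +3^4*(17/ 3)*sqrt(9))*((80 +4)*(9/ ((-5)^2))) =924966/ 11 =84087.82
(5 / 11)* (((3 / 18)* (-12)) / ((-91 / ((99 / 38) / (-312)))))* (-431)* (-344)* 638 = -7890.77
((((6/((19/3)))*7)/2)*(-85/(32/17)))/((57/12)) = -31.52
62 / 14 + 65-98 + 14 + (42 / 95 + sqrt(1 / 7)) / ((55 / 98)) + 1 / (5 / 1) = -496823 / 36575 + 14 * sqrt(7) / 55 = -12.91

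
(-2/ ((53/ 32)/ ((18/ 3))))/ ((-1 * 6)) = 64/ 53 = 1.21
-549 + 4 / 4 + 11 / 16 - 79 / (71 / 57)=-693795 / 1136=-610.74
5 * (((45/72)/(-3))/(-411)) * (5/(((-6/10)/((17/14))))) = -10625/414288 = -0.03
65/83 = 0.78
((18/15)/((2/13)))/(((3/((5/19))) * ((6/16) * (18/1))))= 52/513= 0.10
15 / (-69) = -5 / 23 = -0.22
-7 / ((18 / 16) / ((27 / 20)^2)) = -567 / 50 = -11.34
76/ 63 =1.21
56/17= 3.29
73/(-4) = -18.25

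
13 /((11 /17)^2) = 3757 /121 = 31.05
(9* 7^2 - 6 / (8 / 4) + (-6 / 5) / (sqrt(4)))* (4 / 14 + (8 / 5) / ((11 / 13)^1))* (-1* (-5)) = 1832706 / 385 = 4760.28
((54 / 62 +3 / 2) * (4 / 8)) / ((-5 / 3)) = -441 / 620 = -0.71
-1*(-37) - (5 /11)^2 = 4452 /121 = 36.79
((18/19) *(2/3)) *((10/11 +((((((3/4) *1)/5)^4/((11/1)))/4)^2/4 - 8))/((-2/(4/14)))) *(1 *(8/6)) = 1405747199993439/1647923200000000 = 0.85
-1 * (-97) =97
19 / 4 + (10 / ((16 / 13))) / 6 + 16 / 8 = 389 / 48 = 8.10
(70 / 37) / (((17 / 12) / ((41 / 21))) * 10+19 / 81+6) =92988 / 663077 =0.14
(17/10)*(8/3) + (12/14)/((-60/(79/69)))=21817/4830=4.52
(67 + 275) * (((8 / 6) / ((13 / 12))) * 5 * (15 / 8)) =3946.15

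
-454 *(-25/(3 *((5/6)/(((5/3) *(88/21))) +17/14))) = 13983200/4929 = 2836.92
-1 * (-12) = 12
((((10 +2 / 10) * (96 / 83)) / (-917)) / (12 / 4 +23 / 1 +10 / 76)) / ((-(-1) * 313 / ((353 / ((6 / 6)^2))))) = -21891648 / 39426639665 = -0.00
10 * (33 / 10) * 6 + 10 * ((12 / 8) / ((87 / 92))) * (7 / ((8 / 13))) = 21949 / 58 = 378.43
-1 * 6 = -6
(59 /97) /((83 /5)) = 295 /8051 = 0.04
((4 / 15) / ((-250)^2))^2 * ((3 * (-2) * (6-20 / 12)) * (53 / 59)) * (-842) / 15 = 1160276 / 48614501953125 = 0.00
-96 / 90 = -16 / 15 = -1.07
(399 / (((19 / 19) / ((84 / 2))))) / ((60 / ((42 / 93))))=126.14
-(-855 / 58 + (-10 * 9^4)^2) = -249670980945 / 58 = -4304672085.26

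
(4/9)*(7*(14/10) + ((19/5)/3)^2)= 10264/2025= 5.07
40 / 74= 20 / 37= 0.54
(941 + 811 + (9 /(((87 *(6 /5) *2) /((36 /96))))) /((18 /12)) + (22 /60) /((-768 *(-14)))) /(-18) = -16388729599 /168376320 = -97.33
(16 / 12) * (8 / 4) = 8 / 3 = 2.67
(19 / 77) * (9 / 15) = 57 / 385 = 0.15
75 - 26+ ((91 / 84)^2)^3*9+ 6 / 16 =21208249 / 331776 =63.92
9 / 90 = 1 / 10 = 0.10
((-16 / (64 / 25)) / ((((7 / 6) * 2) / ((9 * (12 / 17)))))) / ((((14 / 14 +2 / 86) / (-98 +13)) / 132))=1306125 / 7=186589.29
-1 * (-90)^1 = 90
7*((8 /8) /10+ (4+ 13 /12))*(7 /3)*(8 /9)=30478 /405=75.25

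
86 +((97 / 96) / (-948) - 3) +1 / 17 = 83.06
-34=-34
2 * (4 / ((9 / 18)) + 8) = 32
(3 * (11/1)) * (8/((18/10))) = 440/3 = 146.67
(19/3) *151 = 2869/3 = 956.33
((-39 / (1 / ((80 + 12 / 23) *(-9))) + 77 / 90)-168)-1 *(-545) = 59286841 / 2070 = 28640.99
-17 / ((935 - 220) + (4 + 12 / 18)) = -3 / 127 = -0.02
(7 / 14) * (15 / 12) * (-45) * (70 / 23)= -7875 / 92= -85.60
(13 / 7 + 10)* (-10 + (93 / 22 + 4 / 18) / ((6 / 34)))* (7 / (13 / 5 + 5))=166.15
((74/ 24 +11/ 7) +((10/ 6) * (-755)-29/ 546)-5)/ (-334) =1374535/ 364728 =3.77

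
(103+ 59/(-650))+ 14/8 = 136057/1300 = 104.66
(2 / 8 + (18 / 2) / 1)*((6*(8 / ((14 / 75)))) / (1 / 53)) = 882450 / 7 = 126064.29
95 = 95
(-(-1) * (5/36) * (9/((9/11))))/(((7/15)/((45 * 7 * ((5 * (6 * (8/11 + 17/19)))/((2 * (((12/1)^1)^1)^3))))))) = 70625/4864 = 14.52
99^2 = 9801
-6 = -6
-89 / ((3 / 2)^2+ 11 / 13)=-4628 / 161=-28.75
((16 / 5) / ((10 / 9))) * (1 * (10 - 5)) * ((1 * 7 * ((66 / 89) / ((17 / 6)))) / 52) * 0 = 0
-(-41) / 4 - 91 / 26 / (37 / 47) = 859 / 148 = 5.80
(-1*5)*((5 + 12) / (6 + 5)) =-85 / 11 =-7.73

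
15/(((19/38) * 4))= 15/2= 7.50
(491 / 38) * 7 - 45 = 1727 / 38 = 45.45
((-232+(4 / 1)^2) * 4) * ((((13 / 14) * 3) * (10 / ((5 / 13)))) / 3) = -146016 / 7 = -20859.43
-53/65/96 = -53/6240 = -0.01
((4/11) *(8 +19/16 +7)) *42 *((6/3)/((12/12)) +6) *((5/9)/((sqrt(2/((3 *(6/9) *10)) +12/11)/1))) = 36260 *sqrt(14410)/4323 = 1006.87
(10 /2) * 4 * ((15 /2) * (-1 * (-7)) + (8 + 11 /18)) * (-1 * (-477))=583000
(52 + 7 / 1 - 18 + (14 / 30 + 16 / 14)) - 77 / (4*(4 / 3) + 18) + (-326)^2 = 4465243 / 42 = 106315.31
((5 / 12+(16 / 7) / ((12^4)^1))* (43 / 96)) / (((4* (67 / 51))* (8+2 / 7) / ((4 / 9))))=2763911 / 1450441728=0.00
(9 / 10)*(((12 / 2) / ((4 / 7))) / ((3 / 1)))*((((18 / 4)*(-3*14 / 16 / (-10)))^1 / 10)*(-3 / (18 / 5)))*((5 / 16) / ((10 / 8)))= -3969 / 51200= -0.08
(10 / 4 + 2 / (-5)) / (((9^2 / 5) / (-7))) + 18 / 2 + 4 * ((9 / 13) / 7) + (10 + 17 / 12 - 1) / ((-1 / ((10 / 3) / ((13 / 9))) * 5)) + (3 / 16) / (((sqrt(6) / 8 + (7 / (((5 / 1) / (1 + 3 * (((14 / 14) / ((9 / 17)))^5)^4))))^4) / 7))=3.68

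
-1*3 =-3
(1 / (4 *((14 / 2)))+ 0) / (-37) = -1 / 1036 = -0.00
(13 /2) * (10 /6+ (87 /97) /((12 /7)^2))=119353 /9312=12.82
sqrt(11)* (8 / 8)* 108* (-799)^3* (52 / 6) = -477437125464* sqrt(11) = -1583479806149.92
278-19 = 259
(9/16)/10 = 9/160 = 0.06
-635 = -635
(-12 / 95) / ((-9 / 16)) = 64 / 285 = 0.22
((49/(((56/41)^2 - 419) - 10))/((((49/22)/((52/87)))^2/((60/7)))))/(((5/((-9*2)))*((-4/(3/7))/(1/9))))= -4399970432/1449841288133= -0.00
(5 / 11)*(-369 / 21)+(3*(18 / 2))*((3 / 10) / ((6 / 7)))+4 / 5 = 697 / 308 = 2.26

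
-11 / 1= -11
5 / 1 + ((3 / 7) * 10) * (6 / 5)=10.14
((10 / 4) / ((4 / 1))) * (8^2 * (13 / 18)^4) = 142805 / 13122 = 10.88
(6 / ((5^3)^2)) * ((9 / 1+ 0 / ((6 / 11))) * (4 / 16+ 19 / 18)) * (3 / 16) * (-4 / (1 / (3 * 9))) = -11421 / 125000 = -0.09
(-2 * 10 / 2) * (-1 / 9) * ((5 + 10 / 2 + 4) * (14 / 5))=392 / 9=43.56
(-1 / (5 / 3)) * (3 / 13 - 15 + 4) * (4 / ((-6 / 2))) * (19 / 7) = -304 / 13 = -23.38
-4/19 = -0.21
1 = 1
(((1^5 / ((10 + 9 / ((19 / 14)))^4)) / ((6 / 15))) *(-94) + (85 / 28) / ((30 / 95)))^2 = 92.35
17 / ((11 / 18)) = 306 / 11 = 27.82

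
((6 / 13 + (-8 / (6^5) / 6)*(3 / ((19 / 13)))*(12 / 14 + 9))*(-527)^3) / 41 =-1635230.67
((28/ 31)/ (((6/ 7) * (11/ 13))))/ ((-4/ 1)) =-637/ 2046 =-0.31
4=4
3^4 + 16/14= 575/7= 82.14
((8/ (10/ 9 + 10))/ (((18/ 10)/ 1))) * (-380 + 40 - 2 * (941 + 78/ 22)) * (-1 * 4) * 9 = 353088/ 11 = 32098.91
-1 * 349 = -349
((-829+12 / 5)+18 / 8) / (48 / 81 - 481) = 1.72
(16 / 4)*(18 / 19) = 3.79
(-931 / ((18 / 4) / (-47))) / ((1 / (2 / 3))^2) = 350056 / 81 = 4321.68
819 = 819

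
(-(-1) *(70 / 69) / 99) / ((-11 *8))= -0.00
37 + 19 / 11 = 426 / 11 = 38.73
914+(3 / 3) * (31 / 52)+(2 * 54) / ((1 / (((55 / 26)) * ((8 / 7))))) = 427953 / 364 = 1175.70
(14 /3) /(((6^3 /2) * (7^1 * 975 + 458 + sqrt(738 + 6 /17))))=866677 /146075879682 - 7 * sqrt(53346) /73037939841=0.00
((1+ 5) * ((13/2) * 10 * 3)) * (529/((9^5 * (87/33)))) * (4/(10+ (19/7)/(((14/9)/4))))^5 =8218617369655/2849124074913792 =0.00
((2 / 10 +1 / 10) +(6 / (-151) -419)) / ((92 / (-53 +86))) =-150.20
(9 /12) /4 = 3 /16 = 0.19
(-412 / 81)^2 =169744 / 6561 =25.87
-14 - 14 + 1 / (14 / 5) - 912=-939.64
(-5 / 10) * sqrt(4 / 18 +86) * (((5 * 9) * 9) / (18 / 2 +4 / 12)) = -405 * sqrt(194) / 28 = -201.46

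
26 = 26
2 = 2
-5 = -5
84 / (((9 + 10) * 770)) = 6 / 1045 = 0.01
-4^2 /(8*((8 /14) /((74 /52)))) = -259 /52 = -4.98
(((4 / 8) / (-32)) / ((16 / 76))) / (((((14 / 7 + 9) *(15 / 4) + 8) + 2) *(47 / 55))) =-209 / 123328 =-0.00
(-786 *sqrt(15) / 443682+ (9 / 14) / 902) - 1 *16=-202039 / 12628 - 131 *sqrt(15) / 73947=-16.01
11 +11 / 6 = 77 / 6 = 12.83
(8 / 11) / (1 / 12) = 96 / 11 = 8.73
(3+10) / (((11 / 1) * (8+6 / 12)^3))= 104 / 54043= 0.00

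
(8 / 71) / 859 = 8 / 60989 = 0.00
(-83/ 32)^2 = 6889/ 1024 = 6.73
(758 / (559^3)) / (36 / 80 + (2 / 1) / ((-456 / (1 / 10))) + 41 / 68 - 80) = -5876016 / 106902424624879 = -0.00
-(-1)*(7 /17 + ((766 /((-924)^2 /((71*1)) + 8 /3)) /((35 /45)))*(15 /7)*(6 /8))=2319132071 /4268118736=0.54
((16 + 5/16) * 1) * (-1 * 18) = -2349/8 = -293.62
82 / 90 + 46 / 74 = 2552 / 1665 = 1.53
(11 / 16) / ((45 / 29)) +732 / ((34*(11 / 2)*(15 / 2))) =25985 / 26928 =0.96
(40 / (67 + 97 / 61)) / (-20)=-61 / 2092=-0.03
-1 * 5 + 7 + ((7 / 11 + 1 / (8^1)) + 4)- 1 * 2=419 / 88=4.76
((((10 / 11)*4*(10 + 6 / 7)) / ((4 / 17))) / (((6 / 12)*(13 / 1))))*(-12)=-310080 / 1001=-309.77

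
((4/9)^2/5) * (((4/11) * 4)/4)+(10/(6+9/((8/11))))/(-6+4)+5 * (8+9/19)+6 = 199544089/4147605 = 48.11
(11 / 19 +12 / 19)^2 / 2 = 529 / 722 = 0.73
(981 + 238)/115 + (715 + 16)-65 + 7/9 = 30482/45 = 677.38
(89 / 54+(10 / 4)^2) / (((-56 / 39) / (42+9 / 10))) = -1585727 / 6720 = -235.97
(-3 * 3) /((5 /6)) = -54 /5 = -10.80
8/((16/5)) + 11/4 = 21/4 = 5.25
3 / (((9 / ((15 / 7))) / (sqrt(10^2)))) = 50 / 7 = 7.14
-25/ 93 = -0.27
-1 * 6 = -6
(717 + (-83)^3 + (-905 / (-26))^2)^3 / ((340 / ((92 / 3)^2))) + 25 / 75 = -6048207394322738582629101131 / 11816028432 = -511864661559468612.37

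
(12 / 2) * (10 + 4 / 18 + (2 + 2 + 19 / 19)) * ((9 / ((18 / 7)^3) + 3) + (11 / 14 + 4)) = 5167229 / 6804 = 759.44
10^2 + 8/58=2904/29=100.14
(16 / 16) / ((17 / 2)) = 2 / 17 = 0.12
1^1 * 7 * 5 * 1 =35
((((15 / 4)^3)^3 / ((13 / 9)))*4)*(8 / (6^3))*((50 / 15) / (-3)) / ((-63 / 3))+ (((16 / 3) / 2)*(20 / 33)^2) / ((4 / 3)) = 2586633557275 / 3247276032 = 796.55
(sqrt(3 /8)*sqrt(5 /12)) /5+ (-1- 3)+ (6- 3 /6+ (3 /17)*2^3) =sqrt(10) /40+ 99 /34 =2.99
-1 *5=-5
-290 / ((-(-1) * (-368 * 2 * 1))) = 145 / 368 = 0.39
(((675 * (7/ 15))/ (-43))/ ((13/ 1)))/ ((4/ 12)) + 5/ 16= -12325/ 8944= -1.38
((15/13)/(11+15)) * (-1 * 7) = -105/338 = -0.31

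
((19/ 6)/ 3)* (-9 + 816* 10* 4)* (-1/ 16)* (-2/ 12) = 206663/ 576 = 358.79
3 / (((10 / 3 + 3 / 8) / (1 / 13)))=72 / 1157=0.06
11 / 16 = 0.69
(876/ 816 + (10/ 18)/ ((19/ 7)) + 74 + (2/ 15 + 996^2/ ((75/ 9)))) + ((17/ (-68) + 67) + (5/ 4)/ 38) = 69293644133/ 581400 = 119184.11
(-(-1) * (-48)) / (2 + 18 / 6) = -48 / 5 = -9.60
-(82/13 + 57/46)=-4513/598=-7.55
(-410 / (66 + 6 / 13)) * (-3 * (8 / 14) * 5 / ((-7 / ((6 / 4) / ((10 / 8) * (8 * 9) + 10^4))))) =-2665 / 2373168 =-0.00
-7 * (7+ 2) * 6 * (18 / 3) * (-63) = 142884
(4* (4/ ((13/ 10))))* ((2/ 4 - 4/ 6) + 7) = 84.10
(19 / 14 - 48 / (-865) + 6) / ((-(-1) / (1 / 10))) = 89767 / 121100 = 0.74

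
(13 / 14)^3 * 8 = 2197 / 343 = 6.41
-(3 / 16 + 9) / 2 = -147 / 32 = -4.59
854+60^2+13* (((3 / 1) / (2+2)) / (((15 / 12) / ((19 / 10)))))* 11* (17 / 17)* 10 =30421 / 5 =6084.20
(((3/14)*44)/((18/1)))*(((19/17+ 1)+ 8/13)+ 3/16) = 113597/74256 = 1.53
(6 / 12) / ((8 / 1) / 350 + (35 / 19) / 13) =43225 / 14226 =3.04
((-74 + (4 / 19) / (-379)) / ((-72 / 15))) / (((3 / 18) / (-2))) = -1332195 / 7201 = -185.00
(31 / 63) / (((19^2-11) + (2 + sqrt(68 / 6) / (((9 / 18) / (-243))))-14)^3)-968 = -128289394571122488949285 / 132530366292470889624-210618495*sqrt(102) / 14725596254718987736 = -968.00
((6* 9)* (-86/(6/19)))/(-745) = 14706/745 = 19.74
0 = 0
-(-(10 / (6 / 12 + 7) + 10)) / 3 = 34 / 9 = 3.78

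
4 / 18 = 2 / 9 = 0.22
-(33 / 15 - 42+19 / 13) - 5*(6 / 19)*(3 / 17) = 799066 / 20995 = 38.06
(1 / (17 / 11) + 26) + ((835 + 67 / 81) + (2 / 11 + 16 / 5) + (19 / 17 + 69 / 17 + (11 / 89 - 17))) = 5757366613 / 6740415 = 854.16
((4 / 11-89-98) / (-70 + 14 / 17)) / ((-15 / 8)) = -34901 / 24255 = -1.44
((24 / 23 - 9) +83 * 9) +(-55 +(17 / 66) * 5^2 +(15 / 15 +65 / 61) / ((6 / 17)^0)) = 64128601 / 92598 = 692.55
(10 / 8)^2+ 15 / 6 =65 / 16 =4.06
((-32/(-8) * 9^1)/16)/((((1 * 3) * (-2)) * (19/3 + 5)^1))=-0.03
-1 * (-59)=59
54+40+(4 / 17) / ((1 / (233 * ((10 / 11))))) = 26898 / 187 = 143.84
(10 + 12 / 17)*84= 15288 / 17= 899.29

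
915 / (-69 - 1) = -183 / 14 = -13.07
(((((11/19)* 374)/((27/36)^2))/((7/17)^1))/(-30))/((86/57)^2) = -2657644/194145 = -13.69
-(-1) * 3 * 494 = 1482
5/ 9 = 0.56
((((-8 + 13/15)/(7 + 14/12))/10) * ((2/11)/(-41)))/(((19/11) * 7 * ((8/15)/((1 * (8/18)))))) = 107/4007955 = 0.00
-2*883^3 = -1376930774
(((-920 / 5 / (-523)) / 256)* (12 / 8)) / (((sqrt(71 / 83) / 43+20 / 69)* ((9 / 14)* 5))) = 568288301 / 255428049496-10986801* sqrt(5893) / 5108560989920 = 0.00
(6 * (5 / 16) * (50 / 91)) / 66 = 125 / 8008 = 0.02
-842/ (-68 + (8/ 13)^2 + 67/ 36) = 5122728/ 400085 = 12.80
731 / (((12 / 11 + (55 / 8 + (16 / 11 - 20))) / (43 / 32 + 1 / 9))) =-3369179 / 33516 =-100.52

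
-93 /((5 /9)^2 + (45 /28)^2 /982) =-5799566304 /19411225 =-298.77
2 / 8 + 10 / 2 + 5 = 41 / 4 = 10.25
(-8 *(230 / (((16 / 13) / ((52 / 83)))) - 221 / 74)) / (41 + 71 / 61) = -42745872 / 1974653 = -21.65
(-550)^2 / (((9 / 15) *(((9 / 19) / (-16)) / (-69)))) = 1175044444.44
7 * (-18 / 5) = -126 / 5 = -25.20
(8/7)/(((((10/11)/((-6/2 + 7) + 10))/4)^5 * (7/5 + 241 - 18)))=143986855936/31875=4517234.70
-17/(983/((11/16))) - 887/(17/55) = -767293659/267376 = -2869.72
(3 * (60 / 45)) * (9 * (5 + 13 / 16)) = 837 / 4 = 209.25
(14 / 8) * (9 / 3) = 21 / 4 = 5.25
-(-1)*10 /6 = 1.67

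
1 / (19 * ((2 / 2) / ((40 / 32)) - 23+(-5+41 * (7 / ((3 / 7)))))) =15 / 183103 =0.00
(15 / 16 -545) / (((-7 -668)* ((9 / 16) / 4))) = 6964 / 1215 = 5.73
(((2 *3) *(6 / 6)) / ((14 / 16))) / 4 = 12 / 7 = 1.71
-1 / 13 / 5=-1 / 65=-0.02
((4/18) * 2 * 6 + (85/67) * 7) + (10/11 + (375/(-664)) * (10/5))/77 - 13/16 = 346622029/32298288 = 10.73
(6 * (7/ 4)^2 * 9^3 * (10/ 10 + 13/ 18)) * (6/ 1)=1107351/ 8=138418.88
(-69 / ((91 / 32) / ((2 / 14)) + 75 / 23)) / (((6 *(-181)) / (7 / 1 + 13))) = 169280 / 3086231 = 0.05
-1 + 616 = 615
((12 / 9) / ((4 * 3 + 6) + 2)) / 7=1 / 105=0.01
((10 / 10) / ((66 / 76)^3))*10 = 548720 / 35937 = 15.27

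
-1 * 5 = -5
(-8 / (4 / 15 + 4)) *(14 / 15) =-7 / 4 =-1.75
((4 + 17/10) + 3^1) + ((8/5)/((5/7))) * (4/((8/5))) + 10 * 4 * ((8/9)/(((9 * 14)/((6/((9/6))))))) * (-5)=49081/5670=8.66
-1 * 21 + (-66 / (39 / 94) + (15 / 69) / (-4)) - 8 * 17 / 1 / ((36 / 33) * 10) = -3455207 / 17940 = -192.60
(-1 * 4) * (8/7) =-32/7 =-4.57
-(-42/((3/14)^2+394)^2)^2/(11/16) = -41652670316544/391385114250120006731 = -0.00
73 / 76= 0.96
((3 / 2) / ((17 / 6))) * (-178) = -1602 / 17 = -94.24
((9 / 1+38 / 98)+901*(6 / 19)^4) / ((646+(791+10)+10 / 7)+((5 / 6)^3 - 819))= 25307589024 / 868980037037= 0.03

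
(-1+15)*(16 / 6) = 112 / 3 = 37.33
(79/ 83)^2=6241/ 6889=0.91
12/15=4/5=0.80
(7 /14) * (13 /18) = 13 /36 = 0.36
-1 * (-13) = 13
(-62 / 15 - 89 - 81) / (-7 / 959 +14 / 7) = -357844 / 4095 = -87.39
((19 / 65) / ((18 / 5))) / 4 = 19 / 936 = 0.02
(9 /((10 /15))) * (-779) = -21033 /2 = -10516.50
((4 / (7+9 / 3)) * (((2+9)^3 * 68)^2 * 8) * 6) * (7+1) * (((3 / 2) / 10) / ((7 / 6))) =28310508509184 / 175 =161774334338.19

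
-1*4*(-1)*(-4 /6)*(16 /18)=-64 /27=-2.37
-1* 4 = -4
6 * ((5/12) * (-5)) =-25/2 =-12.50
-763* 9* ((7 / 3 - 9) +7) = -2289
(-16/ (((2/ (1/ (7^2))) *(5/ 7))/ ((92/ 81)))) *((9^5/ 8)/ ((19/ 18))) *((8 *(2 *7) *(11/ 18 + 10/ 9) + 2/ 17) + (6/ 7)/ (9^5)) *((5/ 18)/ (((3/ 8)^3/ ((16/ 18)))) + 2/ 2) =-60805869437216/ 30541455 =-1990929.03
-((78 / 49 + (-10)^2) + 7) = -5321 / 49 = -108.59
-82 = -82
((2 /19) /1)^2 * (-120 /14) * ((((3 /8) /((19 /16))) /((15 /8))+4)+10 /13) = -292704 /624169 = -0.47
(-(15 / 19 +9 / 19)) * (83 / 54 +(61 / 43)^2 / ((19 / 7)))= -17289644 / 6007401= -2.88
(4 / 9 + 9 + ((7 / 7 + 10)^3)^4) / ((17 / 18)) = 56491710781148 / 17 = 3323041810655.76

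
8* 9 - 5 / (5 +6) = 787 / 11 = 71.55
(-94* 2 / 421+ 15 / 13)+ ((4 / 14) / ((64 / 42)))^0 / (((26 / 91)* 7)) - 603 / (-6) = 556644 / 5473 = 101.71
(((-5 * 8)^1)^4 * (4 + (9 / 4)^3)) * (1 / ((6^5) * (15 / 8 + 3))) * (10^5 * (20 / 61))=34077326.12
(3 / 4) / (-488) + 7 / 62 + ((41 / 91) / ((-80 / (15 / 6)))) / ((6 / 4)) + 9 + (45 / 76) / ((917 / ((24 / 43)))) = 16093502566423 / 1768062065952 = 9.10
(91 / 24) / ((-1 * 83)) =-91 / 1992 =-0.05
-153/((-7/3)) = 65.57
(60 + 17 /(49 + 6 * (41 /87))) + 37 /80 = 60.79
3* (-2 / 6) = -1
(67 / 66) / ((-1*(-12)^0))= -67 / 66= -1.02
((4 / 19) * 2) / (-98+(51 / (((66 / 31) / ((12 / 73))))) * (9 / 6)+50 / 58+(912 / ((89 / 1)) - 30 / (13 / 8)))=-26943059 / 6363505593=-0.00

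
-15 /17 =-0.88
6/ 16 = 3/ 8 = 0.38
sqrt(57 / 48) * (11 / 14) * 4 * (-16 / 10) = -44 * sqrt(19) / 35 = -5.48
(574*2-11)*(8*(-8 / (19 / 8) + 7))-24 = 627168 / 19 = 33008.84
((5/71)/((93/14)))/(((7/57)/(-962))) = -83.04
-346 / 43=-8.05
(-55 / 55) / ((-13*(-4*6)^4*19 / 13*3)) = 1 / 18911232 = 0.00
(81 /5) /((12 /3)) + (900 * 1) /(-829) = 49149 /16580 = 2.96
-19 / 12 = -1.58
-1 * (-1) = 1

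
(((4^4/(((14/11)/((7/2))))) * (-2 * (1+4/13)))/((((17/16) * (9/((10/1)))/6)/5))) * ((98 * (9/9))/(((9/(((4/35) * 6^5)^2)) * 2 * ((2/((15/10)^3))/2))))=-10897456103424/13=-838265854109.54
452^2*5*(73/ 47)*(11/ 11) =74570960/ 47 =1586616.17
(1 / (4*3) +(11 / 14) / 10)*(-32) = -544 / 105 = -5.18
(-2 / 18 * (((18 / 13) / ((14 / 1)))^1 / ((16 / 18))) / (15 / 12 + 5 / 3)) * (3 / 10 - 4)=999 / 63700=0.02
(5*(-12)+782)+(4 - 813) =-87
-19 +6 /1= -13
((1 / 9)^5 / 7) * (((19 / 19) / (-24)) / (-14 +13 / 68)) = 17 / 2328774462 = 0.00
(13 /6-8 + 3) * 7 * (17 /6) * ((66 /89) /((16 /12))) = -22253 /712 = -31.25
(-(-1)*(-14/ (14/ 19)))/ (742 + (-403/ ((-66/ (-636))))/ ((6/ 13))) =627/ 253181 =0.00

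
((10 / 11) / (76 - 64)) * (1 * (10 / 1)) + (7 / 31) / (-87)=7466 / 9889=0.75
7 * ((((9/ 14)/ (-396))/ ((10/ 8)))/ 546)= -1/ 60060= -0.00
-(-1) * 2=2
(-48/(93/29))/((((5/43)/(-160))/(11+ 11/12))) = 22825088/93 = 245431.05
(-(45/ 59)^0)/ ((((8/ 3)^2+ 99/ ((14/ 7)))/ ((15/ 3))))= -90/ 1019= -0.09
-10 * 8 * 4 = -320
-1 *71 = -71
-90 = -90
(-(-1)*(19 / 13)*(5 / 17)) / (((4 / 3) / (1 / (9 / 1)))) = 95 / 2652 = 0.04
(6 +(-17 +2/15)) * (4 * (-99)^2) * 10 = -4260168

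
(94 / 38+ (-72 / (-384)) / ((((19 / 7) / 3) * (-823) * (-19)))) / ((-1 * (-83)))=0.03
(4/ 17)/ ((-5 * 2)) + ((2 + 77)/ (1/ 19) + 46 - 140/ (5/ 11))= 105313/ 85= 1238.98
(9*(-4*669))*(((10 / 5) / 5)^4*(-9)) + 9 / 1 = 3473721 / 625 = 5557.95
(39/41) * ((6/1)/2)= 117/41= 2.85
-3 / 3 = -1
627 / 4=156.75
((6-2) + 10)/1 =14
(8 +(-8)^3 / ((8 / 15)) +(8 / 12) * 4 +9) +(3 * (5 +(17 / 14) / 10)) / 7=-2758127 / 2940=-938.14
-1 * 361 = -361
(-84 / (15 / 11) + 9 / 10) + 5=-557 / 10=-55.70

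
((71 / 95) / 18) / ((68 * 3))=0.00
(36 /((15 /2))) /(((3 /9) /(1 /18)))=4 /5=0.80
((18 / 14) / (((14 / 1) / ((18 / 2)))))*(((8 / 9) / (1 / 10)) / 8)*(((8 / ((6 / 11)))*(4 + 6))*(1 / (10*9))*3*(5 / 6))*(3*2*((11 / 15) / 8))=605 / 294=2.06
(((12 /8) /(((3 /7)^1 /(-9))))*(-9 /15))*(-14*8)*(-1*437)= 4625208 /5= 925041.60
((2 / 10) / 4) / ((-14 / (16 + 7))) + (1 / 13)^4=-656623 / 7997080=-0.08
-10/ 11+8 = 78/ 11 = 7.09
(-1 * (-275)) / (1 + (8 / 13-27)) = -65 / 6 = -10.83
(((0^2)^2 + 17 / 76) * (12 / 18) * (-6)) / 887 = -17 / 16853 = -0.00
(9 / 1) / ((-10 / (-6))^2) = 81 / 25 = 3.24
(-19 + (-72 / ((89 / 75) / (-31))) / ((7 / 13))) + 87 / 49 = 15158284 / 4361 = 3475.87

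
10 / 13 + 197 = 2571 / 13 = 197.77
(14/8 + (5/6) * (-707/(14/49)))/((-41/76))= 469756/123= 3819.15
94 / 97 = 0.97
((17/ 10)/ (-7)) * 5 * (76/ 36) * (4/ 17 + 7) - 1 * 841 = -36101/ 42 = -859.55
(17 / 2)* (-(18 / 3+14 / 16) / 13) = -935 / 208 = -4.50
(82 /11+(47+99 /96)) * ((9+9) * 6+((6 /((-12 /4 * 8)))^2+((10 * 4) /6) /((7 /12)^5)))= 1085950611373 /94657024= 11472.48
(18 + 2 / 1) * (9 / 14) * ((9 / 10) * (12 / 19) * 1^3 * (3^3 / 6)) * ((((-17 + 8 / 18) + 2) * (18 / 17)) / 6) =-190998 / 2261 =-84.48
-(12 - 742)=730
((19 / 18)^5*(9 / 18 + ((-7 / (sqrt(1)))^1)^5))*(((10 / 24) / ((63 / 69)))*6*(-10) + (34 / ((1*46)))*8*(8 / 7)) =118435031622601 / 260760384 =454191.05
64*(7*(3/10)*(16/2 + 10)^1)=12096/5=2419.20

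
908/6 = 454/3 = 151.33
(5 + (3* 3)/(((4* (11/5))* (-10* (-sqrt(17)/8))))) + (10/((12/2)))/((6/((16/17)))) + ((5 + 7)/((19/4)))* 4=9* sqrt(17)/187 + 44671/2907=15.57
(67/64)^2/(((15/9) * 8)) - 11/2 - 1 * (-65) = 59.58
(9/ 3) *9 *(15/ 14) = 405/ 14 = 28.93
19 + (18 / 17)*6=431 / 17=25.35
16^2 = 256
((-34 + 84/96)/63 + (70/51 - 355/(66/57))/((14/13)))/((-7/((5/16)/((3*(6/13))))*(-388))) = -1739467925/73721539584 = -0.02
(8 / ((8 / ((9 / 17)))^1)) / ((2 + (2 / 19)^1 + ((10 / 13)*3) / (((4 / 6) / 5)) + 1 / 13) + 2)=2223 / 90236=0.02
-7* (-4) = 28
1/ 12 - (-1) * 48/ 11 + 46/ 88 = 164/ 33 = 4.97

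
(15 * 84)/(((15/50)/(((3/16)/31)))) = 1575/62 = 25.40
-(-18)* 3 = 54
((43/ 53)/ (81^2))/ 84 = 43/ 29209572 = 0.00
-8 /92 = -2 /23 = -0.09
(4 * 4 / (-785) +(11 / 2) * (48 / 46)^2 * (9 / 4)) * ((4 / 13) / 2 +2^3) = 592223696 / 5398445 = 109.70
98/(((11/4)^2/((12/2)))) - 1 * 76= 212/121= 1.75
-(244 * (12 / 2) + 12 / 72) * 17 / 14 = -21335 / 12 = -1777.92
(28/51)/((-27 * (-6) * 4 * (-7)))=-1/8262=-0.00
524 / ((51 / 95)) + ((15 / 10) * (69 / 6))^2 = 1039291 / 816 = 1273.64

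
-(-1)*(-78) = -78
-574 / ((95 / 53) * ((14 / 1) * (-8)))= 2.86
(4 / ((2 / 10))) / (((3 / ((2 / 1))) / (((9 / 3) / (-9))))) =-40 / 9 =-4.44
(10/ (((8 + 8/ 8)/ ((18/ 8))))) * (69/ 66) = 115/ 44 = 2.61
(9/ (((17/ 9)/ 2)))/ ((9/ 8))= 144/ 17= 8.47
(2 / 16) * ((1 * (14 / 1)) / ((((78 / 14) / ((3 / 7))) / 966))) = 3381 / 26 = 130.04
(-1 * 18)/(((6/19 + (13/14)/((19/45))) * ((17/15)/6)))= -143640/3791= -37.89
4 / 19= 0.21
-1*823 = -823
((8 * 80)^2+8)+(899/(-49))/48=963397117/2352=409607.62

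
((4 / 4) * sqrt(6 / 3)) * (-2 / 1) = -2.83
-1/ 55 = -0.02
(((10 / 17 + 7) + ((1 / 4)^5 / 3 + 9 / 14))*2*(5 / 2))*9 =45137145 / 121856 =370.41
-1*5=-5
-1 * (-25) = 25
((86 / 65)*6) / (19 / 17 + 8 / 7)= 61404 / 17485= 3.51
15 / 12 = 5 / 4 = 1.25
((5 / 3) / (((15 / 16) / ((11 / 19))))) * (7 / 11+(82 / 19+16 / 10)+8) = 81104 / 5415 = 14.98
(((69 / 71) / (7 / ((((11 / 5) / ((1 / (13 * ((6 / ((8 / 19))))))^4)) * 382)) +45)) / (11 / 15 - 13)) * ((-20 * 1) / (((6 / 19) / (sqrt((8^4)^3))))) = 2366212098673323343872 / 80952401736208799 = 29229.67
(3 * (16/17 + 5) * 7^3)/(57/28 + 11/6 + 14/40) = 10912545/7531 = 1449.02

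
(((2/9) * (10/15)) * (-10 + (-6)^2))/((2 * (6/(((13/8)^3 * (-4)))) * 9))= -28561/46656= -0.61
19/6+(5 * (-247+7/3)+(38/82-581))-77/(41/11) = -448055/246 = -1821.36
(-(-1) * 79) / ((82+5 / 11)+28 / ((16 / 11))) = 3476 / 4475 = 0.78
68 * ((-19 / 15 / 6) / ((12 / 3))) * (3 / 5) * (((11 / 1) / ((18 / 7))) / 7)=-3553 / 2700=-1.32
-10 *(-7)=70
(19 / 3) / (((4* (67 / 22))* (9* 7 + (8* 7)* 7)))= 209 / 182910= 0.00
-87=-87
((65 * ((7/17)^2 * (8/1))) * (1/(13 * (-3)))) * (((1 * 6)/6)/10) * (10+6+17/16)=-4459/1156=-3.86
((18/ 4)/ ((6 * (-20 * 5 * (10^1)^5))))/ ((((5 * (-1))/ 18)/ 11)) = 297/ 100000000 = 0.00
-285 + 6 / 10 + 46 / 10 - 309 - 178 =-3834 / 5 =-766.80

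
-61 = -61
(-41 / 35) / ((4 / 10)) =-2.93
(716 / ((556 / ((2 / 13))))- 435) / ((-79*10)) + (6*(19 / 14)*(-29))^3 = -6447684620589169 / 489642790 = -13168139.62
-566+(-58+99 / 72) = -4981 / 8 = -622.62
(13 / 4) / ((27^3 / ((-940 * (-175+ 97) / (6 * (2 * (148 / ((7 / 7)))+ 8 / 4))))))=39715 / 5865534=0.01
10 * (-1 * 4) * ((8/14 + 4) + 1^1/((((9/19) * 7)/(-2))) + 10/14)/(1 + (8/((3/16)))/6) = -11800/511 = -23.09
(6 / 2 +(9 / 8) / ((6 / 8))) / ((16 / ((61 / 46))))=549 / 1472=0.37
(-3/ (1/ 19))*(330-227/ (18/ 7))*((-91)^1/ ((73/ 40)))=150457580/ 219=687020.91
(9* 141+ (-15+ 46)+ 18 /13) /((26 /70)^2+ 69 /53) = 549200575 /607633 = 903.84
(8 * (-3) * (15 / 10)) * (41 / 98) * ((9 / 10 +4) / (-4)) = 369 / 20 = 18.45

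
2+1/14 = 29/14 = 2.07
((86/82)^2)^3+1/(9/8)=2.22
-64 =-64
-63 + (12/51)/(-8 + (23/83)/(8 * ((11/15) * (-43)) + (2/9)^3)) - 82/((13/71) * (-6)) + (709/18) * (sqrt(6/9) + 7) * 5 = 3545 * sqrt(6)/54 + 3376878091251053/2429019480654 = 1551.03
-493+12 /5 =-2453 /5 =-490.60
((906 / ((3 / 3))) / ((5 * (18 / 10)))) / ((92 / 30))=755 / 23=32.83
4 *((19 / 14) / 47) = 38 / 329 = 0.12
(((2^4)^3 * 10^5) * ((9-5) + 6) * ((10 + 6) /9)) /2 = 32768000000 /9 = 3640888888.89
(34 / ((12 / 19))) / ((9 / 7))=2261 / 54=41.87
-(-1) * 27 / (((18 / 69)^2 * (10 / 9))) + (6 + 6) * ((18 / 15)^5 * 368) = 283637403 / 25000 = 11345.50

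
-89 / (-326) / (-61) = -89 / 19886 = -0.00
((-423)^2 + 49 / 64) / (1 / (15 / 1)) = 171772575 / 64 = 2683946.48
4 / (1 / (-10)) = -40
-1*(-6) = 6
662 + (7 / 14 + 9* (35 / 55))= 14701 / 22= 668.23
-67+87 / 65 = -4268 / 65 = -65.66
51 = 51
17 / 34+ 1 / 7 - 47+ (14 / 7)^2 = -593 / 14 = -42.36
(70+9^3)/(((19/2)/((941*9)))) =13533462/19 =712287.47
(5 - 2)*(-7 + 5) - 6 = -12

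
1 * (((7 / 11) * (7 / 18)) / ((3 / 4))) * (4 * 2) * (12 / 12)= 784 / 297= 2.64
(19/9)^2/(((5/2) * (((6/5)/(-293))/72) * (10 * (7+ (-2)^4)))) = -423092/3105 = -136.26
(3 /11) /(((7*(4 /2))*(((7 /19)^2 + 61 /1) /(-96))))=-25992 /849695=-0.03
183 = 183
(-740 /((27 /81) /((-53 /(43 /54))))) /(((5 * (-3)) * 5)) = -423576 /215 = -1970.12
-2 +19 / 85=-151 / 85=-1.78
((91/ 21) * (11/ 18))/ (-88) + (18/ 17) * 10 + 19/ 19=84883/ 7344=11.56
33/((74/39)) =17.39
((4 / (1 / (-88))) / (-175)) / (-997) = -352 / 174475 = -0.00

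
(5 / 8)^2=25 / 64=0.39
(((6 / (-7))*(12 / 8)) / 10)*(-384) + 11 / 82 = 142081 / 2870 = 49.51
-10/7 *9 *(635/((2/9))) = -257175/7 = -36739.29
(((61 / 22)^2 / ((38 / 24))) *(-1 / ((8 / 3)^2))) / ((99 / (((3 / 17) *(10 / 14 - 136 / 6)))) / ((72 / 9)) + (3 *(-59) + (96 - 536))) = 46315287 / 42067598584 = 0.00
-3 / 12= -0.25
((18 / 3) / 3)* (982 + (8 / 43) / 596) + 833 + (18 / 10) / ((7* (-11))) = 6899289792 / 2466695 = 2796.98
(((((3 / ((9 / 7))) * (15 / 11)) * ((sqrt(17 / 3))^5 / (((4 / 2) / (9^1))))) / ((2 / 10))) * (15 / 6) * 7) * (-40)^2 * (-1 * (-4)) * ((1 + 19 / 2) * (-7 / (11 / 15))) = -61430065671.73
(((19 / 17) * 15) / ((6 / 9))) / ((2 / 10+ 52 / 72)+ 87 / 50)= 192375 / 20366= 9.45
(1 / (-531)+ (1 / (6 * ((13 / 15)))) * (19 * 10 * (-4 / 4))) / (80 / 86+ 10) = -5423117 / 1622205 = -3.34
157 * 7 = 1099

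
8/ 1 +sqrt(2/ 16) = sqrt(2)/ 4 +8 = 8.35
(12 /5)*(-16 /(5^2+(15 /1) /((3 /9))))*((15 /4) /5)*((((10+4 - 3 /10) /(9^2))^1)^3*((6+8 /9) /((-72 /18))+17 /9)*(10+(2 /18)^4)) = -24101291669 /7264134168750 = -0.00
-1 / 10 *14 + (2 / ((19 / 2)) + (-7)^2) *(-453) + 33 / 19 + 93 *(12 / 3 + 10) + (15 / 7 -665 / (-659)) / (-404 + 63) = -3136712554049 / 149438135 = -20990.04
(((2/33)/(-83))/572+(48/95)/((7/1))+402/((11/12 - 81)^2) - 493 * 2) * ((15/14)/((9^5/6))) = -474290030438014013/4419005676668877294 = -0.11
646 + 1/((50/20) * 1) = 3232/5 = 646.40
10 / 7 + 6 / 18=37 / 21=1.76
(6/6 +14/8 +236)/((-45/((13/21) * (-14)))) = 2483/54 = 45.98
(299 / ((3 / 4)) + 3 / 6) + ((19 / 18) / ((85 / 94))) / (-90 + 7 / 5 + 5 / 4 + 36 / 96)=424928167 / 1064574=399.15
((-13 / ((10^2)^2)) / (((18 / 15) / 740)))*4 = -481 / 150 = -3.21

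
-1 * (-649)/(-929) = -0.70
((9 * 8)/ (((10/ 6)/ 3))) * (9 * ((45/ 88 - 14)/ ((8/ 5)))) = -865323/ 88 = -9833.22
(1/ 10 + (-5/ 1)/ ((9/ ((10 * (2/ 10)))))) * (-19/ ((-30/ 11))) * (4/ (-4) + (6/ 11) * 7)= -19.85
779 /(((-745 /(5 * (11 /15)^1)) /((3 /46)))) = -8569 /34270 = -0.25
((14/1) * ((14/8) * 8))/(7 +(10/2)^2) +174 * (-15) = -2603.88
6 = 6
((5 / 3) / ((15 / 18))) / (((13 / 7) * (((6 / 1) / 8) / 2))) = 112 / 39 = 2.87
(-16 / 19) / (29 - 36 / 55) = -880 / 29621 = -0.03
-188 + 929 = 741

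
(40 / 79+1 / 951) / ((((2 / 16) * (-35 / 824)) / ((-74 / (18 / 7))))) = 9297376576 / 3380805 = 2750.05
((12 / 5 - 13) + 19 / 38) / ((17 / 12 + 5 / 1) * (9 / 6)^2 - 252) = 808 / 19005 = 0.04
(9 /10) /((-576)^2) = 1 /368640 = 0.00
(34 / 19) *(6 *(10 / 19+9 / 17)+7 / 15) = 65902 / 5415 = 12.17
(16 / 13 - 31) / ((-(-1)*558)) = -43 / 806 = -0.05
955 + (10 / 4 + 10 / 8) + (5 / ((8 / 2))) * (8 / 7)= 26885 / 28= 960.18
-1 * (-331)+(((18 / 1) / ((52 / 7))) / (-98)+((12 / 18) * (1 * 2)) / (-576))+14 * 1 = 13561577 / 39312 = 344.97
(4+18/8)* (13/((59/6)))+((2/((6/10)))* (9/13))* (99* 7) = 2465895/1534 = 1607.49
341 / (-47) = -341 / 47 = -7.26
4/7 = 0.57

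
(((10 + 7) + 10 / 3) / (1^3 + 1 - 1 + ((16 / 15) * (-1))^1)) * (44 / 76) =-176.58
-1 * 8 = -8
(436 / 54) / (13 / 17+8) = 3706 / 4023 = 0.92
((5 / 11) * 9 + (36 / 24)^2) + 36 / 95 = 28089 / 4180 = 6.72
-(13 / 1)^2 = -169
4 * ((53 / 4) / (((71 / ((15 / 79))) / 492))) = 391140 / 5609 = 69.73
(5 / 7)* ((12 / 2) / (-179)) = -30 / 1253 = -0.02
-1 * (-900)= 900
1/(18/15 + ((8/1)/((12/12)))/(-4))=-5/4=-1.25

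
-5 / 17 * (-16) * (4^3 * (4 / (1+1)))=10240 / 17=602.35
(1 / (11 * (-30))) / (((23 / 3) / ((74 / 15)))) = -37 / 18975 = -0.00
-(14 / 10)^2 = -49 / 25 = -1.96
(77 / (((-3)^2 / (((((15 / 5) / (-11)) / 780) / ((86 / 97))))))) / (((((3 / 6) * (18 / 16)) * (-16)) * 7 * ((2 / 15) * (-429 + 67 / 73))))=-7081 / 7546500000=-0.00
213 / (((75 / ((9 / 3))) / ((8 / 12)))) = 142 / 25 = 5.68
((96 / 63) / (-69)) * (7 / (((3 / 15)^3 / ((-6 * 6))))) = 16000 / 23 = 695.65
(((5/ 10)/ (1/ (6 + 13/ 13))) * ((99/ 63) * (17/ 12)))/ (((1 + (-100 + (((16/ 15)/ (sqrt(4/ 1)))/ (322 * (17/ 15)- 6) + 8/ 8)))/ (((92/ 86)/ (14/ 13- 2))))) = 37629449/ 408380976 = 0.09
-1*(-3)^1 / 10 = 3 / 10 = 0.30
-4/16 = -1/4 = -0.25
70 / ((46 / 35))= 1225 / 23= 53.26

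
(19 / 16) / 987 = 19 / 15792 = 0.00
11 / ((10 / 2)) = 2.20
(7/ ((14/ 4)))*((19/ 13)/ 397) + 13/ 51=69031/ 263211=0.26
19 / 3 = 6.33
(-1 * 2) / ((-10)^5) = 1 / 50000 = 0.00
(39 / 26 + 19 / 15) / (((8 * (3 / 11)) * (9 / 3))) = 913 / 2160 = 0.42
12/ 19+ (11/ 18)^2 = 6187/ 6156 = 1.01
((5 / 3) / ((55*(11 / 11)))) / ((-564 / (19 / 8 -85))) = 661 / 148896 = 0.00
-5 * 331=-1655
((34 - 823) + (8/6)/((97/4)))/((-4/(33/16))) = 2525413/6208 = 406.80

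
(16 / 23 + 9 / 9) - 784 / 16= -1088 / 23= -47.30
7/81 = 0.09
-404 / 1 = -404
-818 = -818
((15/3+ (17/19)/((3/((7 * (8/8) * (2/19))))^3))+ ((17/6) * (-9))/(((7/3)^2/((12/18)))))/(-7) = -326003116/1206902781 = -0.27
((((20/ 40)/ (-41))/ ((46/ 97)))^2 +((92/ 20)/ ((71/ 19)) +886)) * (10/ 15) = 4481348776723/ 7576401480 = 591.49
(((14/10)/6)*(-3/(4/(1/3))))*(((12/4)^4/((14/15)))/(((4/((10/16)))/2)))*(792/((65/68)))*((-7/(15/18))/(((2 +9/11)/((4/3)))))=10496871/2015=5209.37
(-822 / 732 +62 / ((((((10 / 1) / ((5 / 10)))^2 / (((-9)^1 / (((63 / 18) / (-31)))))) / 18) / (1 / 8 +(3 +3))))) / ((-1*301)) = -33210707 / 7344400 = -4.52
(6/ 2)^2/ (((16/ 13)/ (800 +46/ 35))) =1640691/ 280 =5859.61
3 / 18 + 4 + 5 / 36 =155 / 36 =4.31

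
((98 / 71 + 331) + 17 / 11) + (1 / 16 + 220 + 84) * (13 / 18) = 124503593 / 224928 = 553.53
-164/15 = -10.93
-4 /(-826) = 2 /413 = 0.00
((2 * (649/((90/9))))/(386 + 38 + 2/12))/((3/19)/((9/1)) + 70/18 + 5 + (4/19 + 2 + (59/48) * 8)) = 1331748/91174625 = 0.01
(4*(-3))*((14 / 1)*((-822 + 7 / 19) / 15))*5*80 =69937280 / 19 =3680909.47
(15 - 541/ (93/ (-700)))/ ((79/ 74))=28127030/ 7347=3828.37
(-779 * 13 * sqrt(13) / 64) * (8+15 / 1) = -232921 * sqrt(13) / 64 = -13122.01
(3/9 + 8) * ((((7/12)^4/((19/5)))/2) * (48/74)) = 300125/3644352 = 0.08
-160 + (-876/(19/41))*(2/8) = -12019/19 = -632.58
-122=-122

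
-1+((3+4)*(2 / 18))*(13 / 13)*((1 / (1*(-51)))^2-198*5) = -18048332 / 23409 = -771.00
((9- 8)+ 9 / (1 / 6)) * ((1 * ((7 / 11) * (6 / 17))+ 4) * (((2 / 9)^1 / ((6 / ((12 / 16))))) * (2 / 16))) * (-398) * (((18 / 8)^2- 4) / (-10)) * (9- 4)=393025 / 2304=170.58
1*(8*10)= 80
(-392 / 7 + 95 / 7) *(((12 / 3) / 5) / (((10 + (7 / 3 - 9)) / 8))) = -14256 / 175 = -81.46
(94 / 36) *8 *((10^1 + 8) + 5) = 4324 / 9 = 480.44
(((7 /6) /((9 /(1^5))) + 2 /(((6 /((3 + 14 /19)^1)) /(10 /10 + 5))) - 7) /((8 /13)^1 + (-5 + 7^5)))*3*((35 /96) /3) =281645 /21514875264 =0.00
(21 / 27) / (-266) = -1 / 342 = -0.00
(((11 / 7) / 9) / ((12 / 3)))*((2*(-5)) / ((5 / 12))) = -22 / 21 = -1.05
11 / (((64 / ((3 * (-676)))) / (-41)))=228657 / 16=14291.06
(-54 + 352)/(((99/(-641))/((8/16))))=-95509/99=-964.74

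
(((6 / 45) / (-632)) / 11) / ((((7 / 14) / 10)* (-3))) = 1 / 7821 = 0.00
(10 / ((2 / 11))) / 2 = 55 / 2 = 27.50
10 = 10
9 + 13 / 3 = 40 / 3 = 13.33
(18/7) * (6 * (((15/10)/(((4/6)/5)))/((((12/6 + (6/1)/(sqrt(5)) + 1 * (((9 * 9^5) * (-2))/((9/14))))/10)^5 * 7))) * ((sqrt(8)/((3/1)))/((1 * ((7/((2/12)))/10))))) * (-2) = 577251829987650943725108146484375 * sqrt(10)/2496690697055798409794905123694268827587496725374547998941545712 + 159068476361132117291445425356201171875 * sqrt(2)/2496690697055798409794905123694268827587496725374547998941545712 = 0.00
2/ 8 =1/ 4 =0.25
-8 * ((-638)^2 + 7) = -3256408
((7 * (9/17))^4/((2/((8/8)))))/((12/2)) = 5250987/334084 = 15.72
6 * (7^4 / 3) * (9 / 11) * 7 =302526 / 11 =27502.36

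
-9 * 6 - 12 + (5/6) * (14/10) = -389/6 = -64.83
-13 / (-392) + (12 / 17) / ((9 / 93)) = 48829 / 6664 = 7.33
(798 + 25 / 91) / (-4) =-72643 / 364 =-199.57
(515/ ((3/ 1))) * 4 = 2060/ 3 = 686.67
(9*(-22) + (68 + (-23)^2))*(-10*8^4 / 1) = -16343040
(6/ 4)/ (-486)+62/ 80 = 2501/ 3240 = 0.77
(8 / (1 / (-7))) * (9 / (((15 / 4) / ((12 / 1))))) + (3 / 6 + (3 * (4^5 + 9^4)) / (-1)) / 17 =-29513 / 10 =-2951.30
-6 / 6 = -1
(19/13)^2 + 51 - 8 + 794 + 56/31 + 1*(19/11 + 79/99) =437473852/518661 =843.47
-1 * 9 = -9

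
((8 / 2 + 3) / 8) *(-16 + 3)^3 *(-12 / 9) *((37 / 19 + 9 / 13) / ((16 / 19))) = 192829 / 24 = 8034.54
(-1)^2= 1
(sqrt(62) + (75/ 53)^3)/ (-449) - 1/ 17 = -0.08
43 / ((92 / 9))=387 / 92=4.21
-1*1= -1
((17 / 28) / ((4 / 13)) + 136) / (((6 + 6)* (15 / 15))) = 5151 / 448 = 11.50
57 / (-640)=-57 / 640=-0.09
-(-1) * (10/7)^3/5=200/343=0.58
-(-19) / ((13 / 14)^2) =3724 / 169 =22.04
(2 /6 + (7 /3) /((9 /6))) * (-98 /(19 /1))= -1666 /171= -9.74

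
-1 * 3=-3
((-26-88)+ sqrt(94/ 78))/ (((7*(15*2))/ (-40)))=152/ 7-4*sqrt(1833)/ 819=21.51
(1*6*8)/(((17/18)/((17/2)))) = 432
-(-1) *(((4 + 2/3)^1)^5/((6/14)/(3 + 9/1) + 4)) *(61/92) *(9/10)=114825424/350865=327.26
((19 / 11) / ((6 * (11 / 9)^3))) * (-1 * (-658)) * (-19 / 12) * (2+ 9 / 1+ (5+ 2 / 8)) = -625318785 / 234256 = -2669.38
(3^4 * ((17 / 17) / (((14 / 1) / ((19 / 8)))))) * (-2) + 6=-1203 / 56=-21.48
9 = 9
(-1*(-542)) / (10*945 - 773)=542 / 8677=0.06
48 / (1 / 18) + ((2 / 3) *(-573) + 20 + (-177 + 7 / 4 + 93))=1679 / 4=419.75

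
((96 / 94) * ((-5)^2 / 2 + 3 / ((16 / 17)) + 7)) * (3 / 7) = 3267 / 329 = 9.93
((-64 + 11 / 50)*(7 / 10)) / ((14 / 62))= -98859 / 500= -197.72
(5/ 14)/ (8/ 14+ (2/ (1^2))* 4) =1/ 24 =0.04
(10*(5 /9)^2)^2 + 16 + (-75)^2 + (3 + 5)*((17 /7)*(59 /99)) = 2860478273 /505197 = 5662.10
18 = 18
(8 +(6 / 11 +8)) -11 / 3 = 12.88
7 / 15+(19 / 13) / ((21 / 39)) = 334 / 105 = 3.18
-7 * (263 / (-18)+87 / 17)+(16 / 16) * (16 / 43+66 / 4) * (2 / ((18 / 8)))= 357247 / 4386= 81.45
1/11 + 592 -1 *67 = 5776/11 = 525.09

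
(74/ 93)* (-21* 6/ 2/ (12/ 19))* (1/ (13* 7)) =-703/ 806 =-0.87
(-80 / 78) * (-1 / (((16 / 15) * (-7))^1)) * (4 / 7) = -50 / 637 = -0.08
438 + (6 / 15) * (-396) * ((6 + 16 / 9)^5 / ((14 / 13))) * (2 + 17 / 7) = -121638646282 / 6561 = -18539650.40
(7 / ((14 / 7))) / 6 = 7 / 12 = 0.58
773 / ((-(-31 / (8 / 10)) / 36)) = 111312 / 155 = 718.14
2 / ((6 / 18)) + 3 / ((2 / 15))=57 / 2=28.50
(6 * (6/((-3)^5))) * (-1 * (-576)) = -256/3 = -85.33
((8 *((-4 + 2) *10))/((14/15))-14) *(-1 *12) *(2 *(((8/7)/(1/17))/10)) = 2118336/245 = 8646.27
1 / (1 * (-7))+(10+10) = 139 / 7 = 19.86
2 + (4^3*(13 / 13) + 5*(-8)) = 26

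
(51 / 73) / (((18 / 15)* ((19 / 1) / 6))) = 255 / 1387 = 0.18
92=92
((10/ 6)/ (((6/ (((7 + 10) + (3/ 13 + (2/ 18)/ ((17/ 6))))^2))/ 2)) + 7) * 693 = 119678.17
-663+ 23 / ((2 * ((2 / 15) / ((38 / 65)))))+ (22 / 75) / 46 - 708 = -59227589 / 44850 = -1320.57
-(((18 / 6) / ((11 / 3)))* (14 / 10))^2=-3969 / 3025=-1.31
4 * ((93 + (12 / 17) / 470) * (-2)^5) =-47557248 / 3995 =-11904.19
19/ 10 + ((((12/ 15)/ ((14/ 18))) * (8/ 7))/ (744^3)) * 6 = 22188337/ 11678072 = 1.90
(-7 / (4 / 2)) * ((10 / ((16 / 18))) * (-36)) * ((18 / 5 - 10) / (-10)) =4536 / 5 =907.20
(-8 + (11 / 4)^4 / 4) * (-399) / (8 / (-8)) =2573151 / 1024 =2512.84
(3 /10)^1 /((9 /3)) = 1 /10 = 0.10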